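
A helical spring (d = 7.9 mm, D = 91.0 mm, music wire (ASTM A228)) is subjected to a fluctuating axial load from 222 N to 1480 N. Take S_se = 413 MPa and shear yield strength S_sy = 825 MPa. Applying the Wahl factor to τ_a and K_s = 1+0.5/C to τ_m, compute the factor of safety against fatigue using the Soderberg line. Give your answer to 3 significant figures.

C = D/d = 91.0/7.9 = 11.5190; K_W = (4C−1)/(4C−4)+0.615/C = 1.1247; K_s = 1+0.5/C = 1.0434
F_a = (F_max−F_min)/2 = 629 N; F_m = (F_max+F_min)/2 = 851 N
τ_a = K_W·8F_aD/(πd³) = 1.1247 × 295.63 = 332.49 MPa
τ_m = K_s·8F_mD/(πd³) = 1.0434 × 399.97 = 417.33 MPa
Soderberg: 1/n_f = τ_a/S_se + τ_m/S_sy = 332.49/413 + 417.33/825 = 0.80507 + 0.50586 = 1.3109
n_f = 1/1.3109 = 0.7628

0.763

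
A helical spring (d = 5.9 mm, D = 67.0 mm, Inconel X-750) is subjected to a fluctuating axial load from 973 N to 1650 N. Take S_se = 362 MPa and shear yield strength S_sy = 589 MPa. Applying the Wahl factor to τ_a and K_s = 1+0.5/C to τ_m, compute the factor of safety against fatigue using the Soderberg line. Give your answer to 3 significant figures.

C = D/d = 67.0/5.9 = 11.3559; K_W = (4C−1)/(4C−4)+0.615/C = 1.1266; K_s = 1+0.5/C = 1.0440
F_a = (F_max−F_min)/2 = 338.5 N; F_m = (F_max+F_min)/2 = 1311.5 N
τ_a = K_W·8F_aD/(πd³) = 1.1266 × 281.2 = 316.8 MPa
τ_m = K_s·8F_mD/(πd³) = 1.0440 × 1089.5 = 1137.5 MPa
Soderberg: 1/n_f = τ_a/S_se + τ_m/S_sy = 316.8/362 + 1137.5/589 = 0.87513 + 1.93119 = 2.8063
n_f = 1/2.8063 = 0.3563

0.356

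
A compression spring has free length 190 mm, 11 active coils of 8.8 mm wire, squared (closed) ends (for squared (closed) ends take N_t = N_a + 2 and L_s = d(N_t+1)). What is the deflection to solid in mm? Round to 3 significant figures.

N_t = 13; L_s = 8.8·14 = 123.2 mm
δ_solid = L₀ − L_s = 190 − 123.2 = 66.8 mm

66.8 mm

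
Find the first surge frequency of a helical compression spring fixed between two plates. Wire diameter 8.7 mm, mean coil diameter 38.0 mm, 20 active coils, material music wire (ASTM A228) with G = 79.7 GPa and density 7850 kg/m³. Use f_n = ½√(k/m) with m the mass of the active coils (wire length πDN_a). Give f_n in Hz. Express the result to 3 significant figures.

k = Gd⁴/(8D³N_a) = (79.7×10³)(8.7⁴)/(8·38.0³·20) = 52.007 N/mm = 52007 N/m
Wire length L = πDN_a = π·38.0·20 = 2387.6 mm
m = ρ·(πd²/4)·L = 7850 × 59.447×10⁻⁶ m² × 2.3876 m = 1.1142 kg
f_n = ½√(k/m) = 0.5·√(52007/1.1142) = 0.5·√(46677) = 108.02 Hz

108 Hz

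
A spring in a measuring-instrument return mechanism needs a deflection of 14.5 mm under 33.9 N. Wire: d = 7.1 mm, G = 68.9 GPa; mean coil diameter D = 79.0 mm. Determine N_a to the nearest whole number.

19

Required rate k = F/δ = 33.9/14.5 = 2.3379 N/mm
N_a = Gd⁴/(8D³k) = (68.9×10³ × 7.1⁴)/(8 × 79.0³ × 2.3379)
    = 1.75086e+08 / 9.22153e+06 = 18.99 → 19 coils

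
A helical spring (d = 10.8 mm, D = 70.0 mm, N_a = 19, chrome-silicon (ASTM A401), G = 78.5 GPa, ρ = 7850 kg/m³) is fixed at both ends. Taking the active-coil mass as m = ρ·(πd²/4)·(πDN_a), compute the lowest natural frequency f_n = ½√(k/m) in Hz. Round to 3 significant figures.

k = Gd⁴/(8D³N_a) = (78.5×10³)(10.8⁴)/(8·70.0³·19) = 20.485 N/mm = 20485 N/m
Wire length L = πDN_a = π·70.0·19 = 4178.3 mm
m = ρ·(πd²/4)·L = 7850 × 91.609×10⁻⁶ m² × 4.1783 m = 3.0048 kg
f_n = ½√(k/m) = 0.5·√(20485/3.0048) = 0.5·√(6817.4) = 41.284 Hz

41.3 Hz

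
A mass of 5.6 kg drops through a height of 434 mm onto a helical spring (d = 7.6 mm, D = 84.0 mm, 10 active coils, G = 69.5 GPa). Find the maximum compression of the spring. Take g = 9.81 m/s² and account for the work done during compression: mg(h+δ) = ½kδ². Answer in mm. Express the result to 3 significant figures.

k = Gd⁴/(8D³N_a) = (69.5×10³)(7.6⁴)/(8·84.0³·10) = 4.89 N/mm
W = mg = 5.6 × 9.81 = 54.936 N
½kδ² − Wδ − Wh = 0 → δ = (W + √(W² + 2kWh))/k
δ = (54.936 + √(3018 + 233178))/4.89 = (54.936 + 486)/4.89 = 110.62 mm

111 mm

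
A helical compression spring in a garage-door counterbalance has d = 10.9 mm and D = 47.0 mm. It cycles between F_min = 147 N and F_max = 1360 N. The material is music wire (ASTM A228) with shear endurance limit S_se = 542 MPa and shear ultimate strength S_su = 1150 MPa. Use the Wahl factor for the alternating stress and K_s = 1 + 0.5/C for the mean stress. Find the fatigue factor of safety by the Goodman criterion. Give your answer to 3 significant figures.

C = D/d = 47.0/10.9 = 4.3119; K_W = (4C−1)/(4C−4)+0.615/C = 1.3691; K_s = 1+0.5/C = 1.1160
F_a = (F_max−F_min)/2 = 606.5 N; F_m = (F_max+F_min)/2 = 753.5 N
τ_a = K_W·8F_aD/(πd³) = 1.3691 × 56.052 = 76.739 MPa
τ_m = K_s·8F_mD/(πd³) = 1.1160 × 69.637 = 77.712 MPa
Goodman: 1/n_f = τ_a/S_se + τ_m/S_su = 76.739/542 + 77.712/1150 = 0.14159 + 0.06758 = 0.20916
n_f = 1/0.20916 = 4.781

4.78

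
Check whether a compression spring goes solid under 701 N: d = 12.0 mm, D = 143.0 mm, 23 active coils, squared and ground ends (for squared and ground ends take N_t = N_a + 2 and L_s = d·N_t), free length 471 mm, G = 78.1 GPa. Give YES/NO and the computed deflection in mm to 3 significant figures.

k = Gd⁴/(8D³N_a) = (78.1×10³)(12.0⁴)/(8·143.0³·23) = 3.0099 N/mm
N_t = 25; L_s = 12.0·25 = 300 mm; δ_solid = L₀ − L_s = 471 − 300 = 171 mm
δ = F/k = 701/3.0099 = 232.9 mm
δ ≥ δ_solid → spring goes solid

YES, δ = 233 mm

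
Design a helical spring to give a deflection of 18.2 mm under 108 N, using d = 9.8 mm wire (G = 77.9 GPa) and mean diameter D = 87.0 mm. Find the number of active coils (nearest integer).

23

Required rate k = F/δ = 108/18.2 = 5.9341 N/mm
N_a = Gd⁴/(8D³k) = (77.9×10³ × 9.8⁴)/(8 × 87.0³ × 5.9341)
    = 7.18525e+08 / 3.12608e+07 = 22.98 → 23 coils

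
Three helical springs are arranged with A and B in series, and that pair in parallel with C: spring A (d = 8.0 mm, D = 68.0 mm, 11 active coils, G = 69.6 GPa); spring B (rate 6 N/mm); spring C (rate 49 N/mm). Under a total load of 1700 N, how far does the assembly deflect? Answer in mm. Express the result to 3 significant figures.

k_A = Gd⁴/(8D³N_a) = (69.6×10³)(8.0⁴)/(8·68.0³·11) = 10.303 N/mm
Springs A,B series: k_AB = 1/(1/10.303+1/6) = 3.7918 N/mm; parallel with C: k_eq = 3.7918+49 = 52.792 N/mm
δ = F/k_eq = 1700/52.792 = 32.202 mm

32.2 mm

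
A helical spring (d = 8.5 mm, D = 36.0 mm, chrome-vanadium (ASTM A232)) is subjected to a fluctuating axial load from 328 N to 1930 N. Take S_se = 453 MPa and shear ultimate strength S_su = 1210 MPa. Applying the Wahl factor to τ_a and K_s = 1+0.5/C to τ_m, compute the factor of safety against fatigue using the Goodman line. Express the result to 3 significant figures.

C = D/d = 36.0/8.5 = 4.2353; K_W = (4C−1)/(4C−4)+0.615/C = 1.3770; K_s = 1+0.5/C = 1.1181
F_a = (F_max−F_min)/2 = 801 N; F_m = (F_max+F_min)/2 = 1129 N
τ_a = K_W·8F_aD/(πd³) = 1.3770 × 119.57 = 164.65 MPa
τ_m = K_s·8F_mD/(πd³) = 1.1181 × 168.53 = 188.43 MPa
Goodman: 1/n_f = τ_a/S_se + τ_m/S_su = 164.65/453 + 188.43/1210 = 0.36346 + 0.15572 = 0.51919
n_f = 1/0.51919 = 1.926

1.93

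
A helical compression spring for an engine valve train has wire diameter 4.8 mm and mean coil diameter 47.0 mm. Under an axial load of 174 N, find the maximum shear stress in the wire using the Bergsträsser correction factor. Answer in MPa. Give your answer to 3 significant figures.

Spring index C = D/d = 47.0/4.8 = 9.7917
K_B = (4C+2)/(4C−3) = 41.167/36.167 = 1.1382
τ₀ = 8FD/(πd³) = 8·174·47.0/(π·4.8³) = 65424/347.44 = 188.31 MPa
τ_max = K·τ₀ = 1.1382 × 188.31 = 214.34 MPa

214 MPa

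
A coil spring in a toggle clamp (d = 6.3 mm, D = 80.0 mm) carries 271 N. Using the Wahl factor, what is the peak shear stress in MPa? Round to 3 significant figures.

Spring index C = D/d = 80.0/6.3 = 12.6984
K_W = (4C−1)/(4C−4) + 0.615/C = 49.794/46.794 + 0.0484 = 1.1125
τ₀ = 8FD/(πd³) = 8·271·80.0/(π·6.3³) = 173440/785.55 = 220.79 MPa
τ_max = K·τ₀ = 1.1125 × 220.79 = 245.64 MPa

246 MPa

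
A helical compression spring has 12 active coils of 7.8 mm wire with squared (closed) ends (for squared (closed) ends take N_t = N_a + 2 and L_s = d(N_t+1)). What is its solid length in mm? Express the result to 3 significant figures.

117 mm

squared (closed) ends: N_t = N_a + 2 = 12 + 2 = 14
L_s = d·(N_t+1) = 7.8 × 15 = 117 mm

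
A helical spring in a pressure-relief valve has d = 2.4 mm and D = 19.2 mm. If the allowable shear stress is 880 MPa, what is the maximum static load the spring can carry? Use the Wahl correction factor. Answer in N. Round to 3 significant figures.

C = D/d = 19.2/2.4 = 8.0000
K_W = (4C−1)/(4C−4) + 0.615/C = 31.000/28.000 + 0.0769 = 1.1840
τ_max = K·8FD/(πd³) → F_max = τ_allow·πd³/(8DK)
F_max = 880·π·2.4³/(8·19.2·1.1840) = 38218/181.87 = 210.14 N

210 N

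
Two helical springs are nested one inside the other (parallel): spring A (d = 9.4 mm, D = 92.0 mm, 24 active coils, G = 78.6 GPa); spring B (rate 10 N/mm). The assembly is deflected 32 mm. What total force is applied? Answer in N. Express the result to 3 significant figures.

k_A = Gd⁴/(8D³N_a) = (78.6×10³)(9.4⁴)/(8·92.0³·24) = 4.1046 N/mm
Parallel: k_eq = 4.1046 + 10 = 14.105 N/mm
F = k_eq·δ = 14.105·32 = 451.35 N

451 N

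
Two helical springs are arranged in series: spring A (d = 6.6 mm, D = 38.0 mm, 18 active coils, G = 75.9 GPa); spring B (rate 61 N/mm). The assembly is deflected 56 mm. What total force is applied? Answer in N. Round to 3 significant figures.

786 N

k_A = Gd⁴/(8D³N_a) = (75.9×10³)(6.6⁴)/(8·38.0³·18) = 18.227 N/mm
Series: 1/k_eq = 1/18.227 + 1/61 = 0.071258; k_eq = 14.033 N/mm
F = k_eq·δ = 14.033·56 = 785.87 N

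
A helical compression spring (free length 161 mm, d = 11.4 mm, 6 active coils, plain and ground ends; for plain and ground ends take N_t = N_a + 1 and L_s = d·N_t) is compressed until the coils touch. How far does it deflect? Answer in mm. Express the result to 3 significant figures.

81.2 mm

N_t = 7; L_s = 11.4·7 = 79.8 mm
δ_solid = L₀ − L_s = 161 − 79.8 = 81.2 mm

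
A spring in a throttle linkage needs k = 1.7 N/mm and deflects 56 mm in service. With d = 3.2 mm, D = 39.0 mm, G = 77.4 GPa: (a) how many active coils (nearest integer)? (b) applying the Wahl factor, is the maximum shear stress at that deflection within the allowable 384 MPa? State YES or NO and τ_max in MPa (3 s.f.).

(a) 10 coils; (b) YES, τ_max = 324 MPa

N_a = Gd⁴/(8D³k) = (77.4×10³)(3.2⁴)/(8·39.0³·1.7) = 10.06 → N_a = 10
Actual rate k = Gd⁴/(8D³·10) = 1.7102 N/mm
Working load F = kδ = 1.7102·56 = 95.773 N
C = 39.0/3.2 = 12.1875; K_W = (4C−1)/(4C−4)+0.615/C = 1.1175
τ_max = K_W·8FD/(πd³) = 1.1175·290.27 = 324.38 MPa
τ_max ≤ 384 MPa → acceptable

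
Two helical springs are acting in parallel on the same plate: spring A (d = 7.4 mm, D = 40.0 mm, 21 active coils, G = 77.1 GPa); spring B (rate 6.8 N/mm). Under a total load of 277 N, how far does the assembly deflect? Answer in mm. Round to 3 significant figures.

9.79 mm

k_A = Gd⁴/(8D³N_a) = (77.1×10³)(7.4⁴)/(8·40.0³·21) = 21.503 N/mm
Parallel: k_eq = 21.503 + 6.8 = 28.303 N/mm
δ = F/k_eq = 277/28.303 = 9.7871 mm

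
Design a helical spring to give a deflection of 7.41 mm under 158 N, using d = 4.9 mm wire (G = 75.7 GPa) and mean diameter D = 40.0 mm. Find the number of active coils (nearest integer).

Required rate k = F/δ = 158/7.41 = 21.323 N/mm
N_a = Gd⁴/(8D³k) = (75.7×10³ × 4.9⁴)/(8 × 40.0³ × 21.323)
    = 4.36395e+07 / 1.09171e+07 = 3.997 → 4 coils

4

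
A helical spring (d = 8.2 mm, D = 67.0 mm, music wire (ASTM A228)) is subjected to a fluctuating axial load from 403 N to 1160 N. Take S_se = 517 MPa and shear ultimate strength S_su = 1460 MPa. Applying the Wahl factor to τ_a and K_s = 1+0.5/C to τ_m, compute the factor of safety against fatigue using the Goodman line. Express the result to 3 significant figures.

2.26

C = D/d = 67.0/8.2 = 8.1707; K_W = (4C−1)/(4C−4)+0.615/C = 1.1799; K_s = 1+0.5/C = 1.0612
F_a = (F_max−F_min)/2 = 378.5 N; F_m = (F_max+F_min)/2 = 781.5 N
τ_a = K_W·8F_aD/(πd³) = 1.1799 × 117.12 = 138.19 MPa
τ_m = K_s·8F_mD/(πd³) = 1.0612 × 241.83 = 256.62 MPa
Goodman: 1/n_f = τ_a/S_se + τ_m/S_su = 138.19/517 + 256.62/1460 = 0.26729 + 0.17577 = 0.44306
n_f = 1/0.44306 = 2.257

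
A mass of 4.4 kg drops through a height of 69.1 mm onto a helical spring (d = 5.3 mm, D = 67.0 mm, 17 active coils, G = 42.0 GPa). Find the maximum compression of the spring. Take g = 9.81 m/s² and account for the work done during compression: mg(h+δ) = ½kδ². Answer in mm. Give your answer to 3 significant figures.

154 mm

k = Gd⁴/(8D³N_a) = (42.0×10³)(5.3⁴)/(8·67.0³·17) = 0.81019 N/mm
W = mg = 4.4 × 9.81 = 43.164 N
½kδ² − Wδ − Wh = 0 → δ = (W + √(W² + 2kWh))/k
δ = (43.164 + √(1863.1 + 4833.03))/0.81019 = (43.164 + 81.83)/0.81019 = 154.28 mm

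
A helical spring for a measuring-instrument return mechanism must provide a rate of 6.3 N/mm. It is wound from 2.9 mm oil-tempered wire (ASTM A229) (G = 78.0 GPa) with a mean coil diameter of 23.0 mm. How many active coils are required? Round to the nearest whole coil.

N_a = Gd⁴/(8D³k) = (78.0×10³ × 2.9⁴)/(8 × 23.0³ × 6.3)
    = 5.51679e+06 / 613217 = 8.996 → 9 coils

9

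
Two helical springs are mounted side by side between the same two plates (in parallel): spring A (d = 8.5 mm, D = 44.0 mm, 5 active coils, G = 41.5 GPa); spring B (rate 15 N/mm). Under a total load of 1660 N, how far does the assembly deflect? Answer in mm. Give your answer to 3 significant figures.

k_A = Gd⁴/(8D³N_a) = (41.5×10³)(8.5⁴)/(8·44.0³·5) = 63.578 N/mm
Parallel: k_eq = 63.578 + 15 = 78.578 N/mm
δ = F/k_eq = 1660/78.578 = 21.126 mm

21.1 mm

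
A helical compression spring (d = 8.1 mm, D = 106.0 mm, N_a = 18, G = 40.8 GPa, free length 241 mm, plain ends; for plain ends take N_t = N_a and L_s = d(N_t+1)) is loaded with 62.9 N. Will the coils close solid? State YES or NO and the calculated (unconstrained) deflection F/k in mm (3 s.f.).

NO, δ = 61.4 mm

k = Gd⁴/(8D³N_a) = (40.8×10³)(8.1⁴)/(8·106.0³·18) = 1.024 N/mm
N_t = 18; L_s = 8.1·19 = 153.9 mm; δ_solid = L₀ − L_s = 241 − 153.9 = 87.1 mm
δ = F/k = 62.9/1.024 = 61.423 mm
δ < δ_solid → spring does not go solid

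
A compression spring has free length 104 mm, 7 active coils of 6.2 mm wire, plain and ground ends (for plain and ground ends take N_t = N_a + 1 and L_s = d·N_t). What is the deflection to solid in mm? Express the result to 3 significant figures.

N_t = 8; L_s = 6.2·8 = 49.6 mm
δ_solid = L₀ − L_s = 104 − 49.6 = 54.4 mm

54.4 mm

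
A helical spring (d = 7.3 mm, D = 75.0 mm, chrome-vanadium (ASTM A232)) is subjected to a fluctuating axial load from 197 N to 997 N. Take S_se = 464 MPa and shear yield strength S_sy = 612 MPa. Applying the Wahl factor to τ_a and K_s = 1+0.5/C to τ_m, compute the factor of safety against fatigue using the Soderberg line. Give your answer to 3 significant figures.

C = D/d = 75.0/7.3 = 10.2740; K_W = (4C−1)/(4C−4)+0.615/C = 1.1407; K_s = 1+0.5/C = 1.0487
F_a = (F_max−F_min)/2 = 400 N; F_m = (F_max+F_min)/2 = 597 N
τ_a = K_W·8F_aD/(πd³) = 1.1407 × 196.38 = 224.01 MPa
τ_m = K_s·8F_mD/(πd³) = 1.0487 × 293.09 = 307.36 MPa
Soderberg: 1/n_f = τ_a/S_se + τ_m/S_sy = 224.01/464 + 307.36/612 = 0.48279 + 0.50222 = 0.98501
n_f = 1/0.98501 = 1.015

1.02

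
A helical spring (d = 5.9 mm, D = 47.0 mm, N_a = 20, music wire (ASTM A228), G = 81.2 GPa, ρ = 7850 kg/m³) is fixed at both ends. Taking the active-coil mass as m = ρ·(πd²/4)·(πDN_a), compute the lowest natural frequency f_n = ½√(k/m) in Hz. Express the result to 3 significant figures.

48.3 Hz

k = Gd⁴/(8D³N_a) = (81.2×10³)(5.9⁴)/(8·47.0³·20) = 5.9231 N/mm = 5923.1 N/m
Wire length L = πDN_a = π·47.0·20 = 2953.1 mm
m = ρ·(πd²/4)·L = 7850 × 27.34×10⁻⁶ m² × 2.9531 m = 0.63378 kg
f_n = ½√(k/m) = 0.5·√(5923.1/0.63378) = 0.5·√(9345.6) = 48.336 Hz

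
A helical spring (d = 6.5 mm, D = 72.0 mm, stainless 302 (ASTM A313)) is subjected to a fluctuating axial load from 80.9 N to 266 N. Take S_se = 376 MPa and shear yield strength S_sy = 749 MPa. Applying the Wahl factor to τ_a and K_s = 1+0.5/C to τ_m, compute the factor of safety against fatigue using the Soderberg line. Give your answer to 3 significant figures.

C = D/d = 72.0/6.5 = 11.0769; K_W = (4C−1)/(4C−4)+0.615/C = 1.1299; K_s = 1+0.5/C = 1.0451
F_a = (F_max−F_min)/2 = 92.55 N; F_m = (F_max+F_min)/2 = 173.45 N
τ_a = K_W·8F_aD/(πd³) = 1.1299 × 61.789 = 69.818 MPa
τ_m = K_s·8F_mD/(πd³) = 1.0451 × 115.8 = 121.03 MPa
Soderberg: 1/n_f = τ_a/S_se + τ_m/S_sy = 69.818/376 + 121.03/749 = 0.18569 + 0.16158 = 0.34727
n_f = 1/0.34727 = 2.88

2.88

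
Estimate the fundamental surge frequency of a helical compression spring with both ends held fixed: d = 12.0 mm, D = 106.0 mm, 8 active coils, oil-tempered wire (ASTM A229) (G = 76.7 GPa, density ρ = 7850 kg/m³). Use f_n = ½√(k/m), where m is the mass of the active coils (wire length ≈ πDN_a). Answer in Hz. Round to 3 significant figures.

47.0 Hz

k = Gd⁴/(8D³N_a) = (76.7×10³)(12.0⁴)/(8·106.0³·8) = 20.865 N/mm = 20865 N/m
Wire length L = πDN_a = π·106.0·8 = 2664.1 mm
m = ρ·(πd²/4)·L = 7850 × 113.1×10⁻⁶ m² × 2.6641 m = 2.3652 kg
f_n = ½√(k/m) = 0.5·√(20865/2.3652) = 0.5·√(8821.8) = 46.962 Hz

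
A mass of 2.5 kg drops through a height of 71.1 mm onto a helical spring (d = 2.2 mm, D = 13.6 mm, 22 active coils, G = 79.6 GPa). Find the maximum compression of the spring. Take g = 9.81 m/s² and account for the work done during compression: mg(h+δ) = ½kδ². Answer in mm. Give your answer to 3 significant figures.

k = Gd⁴/(8D³N_a) = (79.6×10³)(2.2⁴)/(8·13.6³·22) = 4.2119 N/mm
W = mg = 2.5 × 9.81 = 24.525 N
½kδ² − Wδ − Wh = 0 → δ = (W + √(W² + 2kWh))/k
δ = (24.525 + √(601.48 + 14688.7))/4.2119 = (24.525 + 123.65)/4.2119 = 35.181 mm

35.2 mm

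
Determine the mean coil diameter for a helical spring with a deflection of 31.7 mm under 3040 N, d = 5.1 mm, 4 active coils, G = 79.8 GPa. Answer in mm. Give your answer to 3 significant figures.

26.0 mm

Required rate k = F/δ = 3040/31.7 = 95.899 N/mm
D = (Gd⁴/(8N_a·k))^(1/3) = (79.8×10³·5.1⁴/(8·4·95.899))^(1/3)
  = (17592.2)^(1/3) = 26.0080 mm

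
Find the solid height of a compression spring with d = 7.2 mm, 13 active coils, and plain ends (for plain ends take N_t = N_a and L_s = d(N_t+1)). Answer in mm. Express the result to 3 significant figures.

101 mm

plain ends: N_t = N_a = 13
L_s = d·(N_t+1) = 7.2 × 14 = 100.8 mm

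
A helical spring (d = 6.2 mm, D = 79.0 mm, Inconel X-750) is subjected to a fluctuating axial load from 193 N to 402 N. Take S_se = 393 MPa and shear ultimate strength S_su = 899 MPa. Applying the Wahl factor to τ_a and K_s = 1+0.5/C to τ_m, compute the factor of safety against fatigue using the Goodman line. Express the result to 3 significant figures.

C = D/d = 79.0/6.2 = 12.7419; K_W = (4C−1)/(4C−4)+0.615/C = 1.1121; K_s = 1+0.5/C = 1.0392
F_a = (F_max−F_min)/2 = 104.5 N; F_m = (F_max+F_min)/2 = 297.5 N
τ_a = K_W·8F_aD/(πd³) = 1.1121 × 88.208 = 98.1 MPa
τ_m = K_s·8F_mD/(πd³) = 1.0392 × 251.12 = 260.97 MPa
Goodman: 1/n_f = τ_a/S_se + τ_m/S_su = 98.1/393 + 260.97/899 = 0.24962 + 0.29029 = 0.53991
n_f = 1/0.53991 = 1.852

1.85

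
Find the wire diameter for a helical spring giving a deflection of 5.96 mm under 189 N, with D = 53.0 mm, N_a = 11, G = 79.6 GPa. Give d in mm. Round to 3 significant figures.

8.50 mm

Required rate k = F/δ = 189/5.96 = 31.711 N/mm
d = (8D³N_a·k / G)^(1/4) = (8·53.0³·11·31.711 / (79.6×10³))^0.25
  = (5219.3)^0.25 = 8.4997 mm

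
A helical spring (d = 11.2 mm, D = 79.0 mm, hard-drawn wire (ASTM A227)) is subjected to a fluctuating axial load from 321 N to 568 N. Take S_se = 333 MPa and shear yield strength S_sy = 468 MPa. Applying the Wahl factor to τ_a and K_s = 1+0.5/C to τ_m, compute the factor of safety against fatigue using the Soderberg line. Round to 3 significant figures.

4.76

C = D/d = 79.0/11.2 = 7.0536; K_W = (4C−1)/(4C−4)+0.615/C = 1.2111; K_s = 1+0.5/C = 1.0709
F_a = (F_max−F_min)/2 = 123.5 N; F_m = (F_max+F_min)/2 = 444.5 N
τ_a = K_W·8F_aD/(πd³) = 1.2111 × 17.684 = 21.417 MPa
τ_m = K_s·8F_mD/(πd³) = 1.0709 × 63.648 = 68.16 MPa
Soderberg: 1/n_f = τ_a/S_se + τ_m/S_sy = 21.417/333 + 68.16/468 = 0.06431 + 0.14564 = 0.20996
n_f = 1/0.20996 = 4.763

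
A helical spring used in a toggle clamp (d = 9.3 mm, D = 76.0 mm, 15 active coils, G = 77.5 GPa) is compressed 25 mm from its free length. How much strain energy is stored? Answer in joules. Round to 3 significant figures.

k = Gd⁴/(8D³N_a) = (77.5×10³)(9.3⁴)/(8·76.0³·15) = 11.006 N/mm
U = ½kδ² = 0.5 × 11.006 × 25² = 3439.2 N·mm = 3.4392 J

3.44 J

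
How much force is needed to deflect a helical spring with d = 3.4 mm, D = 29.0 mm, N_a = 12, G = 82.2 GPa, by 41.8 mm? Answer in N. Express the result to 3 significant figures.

k = Gd⁴/(8D³N_a) = (82.2×10³)(3.4⁴)/(8·29.0³·12) = 4.6916 N/mm
F = k·δ = 4.6916 × 41.8 = 196.11 N

196 N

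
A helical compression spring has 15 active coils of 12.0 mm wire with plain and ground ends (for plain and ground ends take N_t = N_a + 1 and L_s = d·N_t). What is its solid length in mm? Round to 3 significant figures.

plain and ground ends: N_t = N_a + 1 = 15 + 1 = 16
L_s = d·N_t = 12.0 × 16 = 192 mm

192 mm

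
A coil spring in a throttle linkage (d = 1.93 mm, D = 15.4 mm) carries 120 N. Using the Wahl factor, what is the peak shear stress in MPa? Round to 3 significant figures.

Spring index C = D/d = 15.4/1.93 = 7.9793
K_W = (4C−1)/(4C−4) + 0.615/C = 30.917/27.917 + 0.0771 = 1.1845
τ₀ = 8FD/(πd³) = 8·120·15.4/(π·1.93³) = 14784/22.585 = 654.59 MPa
τ_max = K·τ₀ = 1.1845 × 654.59 = 775.39 MPa

775 MPa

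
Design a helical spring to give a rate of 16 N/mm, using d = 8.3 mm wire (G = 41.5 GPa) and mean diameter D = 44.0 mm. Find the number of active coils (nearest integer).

18

N_a = Gd⁴/(8D³k) = (41.5×10³ × 8.3⁴)/(8 × 44.0³ × 16)
    = 1.96952e+08 / 1.09036e+07 = 18.06 → 18 coils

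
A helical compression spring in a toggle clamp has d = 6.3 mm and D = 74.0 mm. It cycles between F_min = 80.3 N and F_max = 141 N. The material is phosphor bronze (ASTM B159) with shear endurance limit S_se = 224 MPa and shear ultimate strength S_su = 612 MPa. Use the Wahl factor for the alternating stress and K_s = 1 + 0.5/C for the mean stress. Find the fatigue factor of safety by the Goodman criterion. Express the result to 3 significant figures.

3.90

C = D/d = 74.0/6.3 = 11.7460; K_W = (4C−1)/(4C−4)+0.615/C = 1.1222; K_s = 1+0.5/C = 1.0426
F_a = (F_max−F_min)/2 = 30.35 N; F_m = (F_max+F_min)/2 = 110.65 N
τ_a = K_W·8F_aD/(πd³) = 1.1222 × 22.872 = 25.666 MPa
τ_m = K_s·8F_mD/(πd³) = 1.0426 × 83.388 = 86.937 MPa
Goodman: 1/n_f = τ_a/S_se + τ_m/S_su = 25.666/224 + 86.937/612 = 0.11458 + 0.14205 = 0.25664
n_f = 1/0.25664 = 3.897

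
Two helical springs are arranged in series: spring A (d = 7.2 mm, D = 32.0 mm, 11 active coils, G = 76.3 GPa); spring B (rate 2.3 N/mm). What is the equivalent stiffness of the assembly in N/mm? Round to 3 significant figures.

2.23 N/mm

k_A = Gd⁴/(8D³N_a) = (76.3×10³)(7.2⁴)/(8·32.0³·11) = 71.109 N/mm
Series: 1/k_eq = 1/71.109 + 1/2.3 = 0.44885; k_eq = 2.2279 N/mm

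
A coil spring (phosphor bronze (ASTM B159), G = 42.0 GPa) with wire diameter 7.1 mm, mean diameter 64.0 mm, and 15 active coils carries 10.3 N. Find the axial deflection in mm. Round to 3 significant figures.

3.04 mm

k = Gd⁴/(8D³N_a) = (42.0×10³)(7.1⁴)/(8·64.0³·15) = 3.3928 N/mm
δ = F/k = 10.3 / 3.3928 = 3.0358 mm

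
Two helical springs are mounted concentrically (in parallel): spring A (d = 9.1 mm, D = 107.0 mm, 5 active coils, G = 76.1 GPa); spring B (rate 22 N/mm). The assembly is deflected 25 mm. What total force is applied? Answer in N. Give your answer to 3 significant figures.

k_A = Gd⁴/(8D³N_a) = (76.1×10³)(9.1⁴)/(8·107.0³·5) = 10.65 N/mm
Parallel: k_eq = 10.65 + 22 = 32.65 N/mm
F = k_eq·δ = 32.65·25 = 816.24 N

816 N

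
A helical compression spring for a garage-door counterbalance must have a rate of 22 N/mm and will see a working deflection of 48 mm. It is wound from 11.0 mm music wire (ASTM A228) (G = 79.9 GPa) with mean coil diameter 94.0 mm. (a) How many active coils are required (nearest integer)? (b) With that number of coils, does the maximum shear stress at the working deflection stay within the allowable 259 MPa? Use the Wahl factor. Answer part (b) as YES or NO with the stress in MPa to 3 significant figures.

N_a = Gd⁴/(8D³k) = (79.9×10³)(11.0⁴)/(8·94.0³·22) = 8.002 → N_a = 8
Actual rate k = Gd⁴/(8D³·8) = 22.007 N/mm
Working load F = kδ = 22.007·48 = 1056.3 N
C = 94.0/11.0 = 8.5455; K_W = (4C−1)/(4C−4)+0.615/C = 1.1714
τ_max = K_W·8FD/(πd³) = 1.1714·189.97 = 222.52 MPa
τ_max ≤ 259 MPa → acceptable

(a) 8 coils; (b) YES, τ_max = 223 MPa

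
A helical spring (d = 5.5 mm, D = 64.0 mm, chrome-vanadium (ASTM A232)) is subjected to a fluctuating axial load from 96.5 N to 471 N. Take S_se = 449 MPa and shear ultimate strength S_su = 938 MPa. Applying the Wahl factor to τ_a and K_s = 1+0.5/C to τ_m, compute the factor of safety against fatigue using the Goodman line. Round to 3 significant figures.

C = D/d = 64.0/5.5 = 11.6364; K_W = (4C−1)/(4C−4)+0.615/C = 1.1234; K_s = 1+0.5/C = 1.0430
F_a = (F_max−F_min)/2 = 187.25 N; F_m = (F_max+F_min)/2 = 283.75 N
τ_a = K_W·8F_aD/(πd³) = 1.1234 × 183.42 = 206.05 MPa
τ_m = K_s·8F_mD/(πd³) = 1.0430 × 277.95 = 289.89 MPa
Goodman: 1/n_f = τ_a/S_se + τ_m/S_su = 206.05/449 + 289.89/938 = 0.45891 + 0.30906 = 0.76797
n_f = 1/0.76797 = 1.302

1.30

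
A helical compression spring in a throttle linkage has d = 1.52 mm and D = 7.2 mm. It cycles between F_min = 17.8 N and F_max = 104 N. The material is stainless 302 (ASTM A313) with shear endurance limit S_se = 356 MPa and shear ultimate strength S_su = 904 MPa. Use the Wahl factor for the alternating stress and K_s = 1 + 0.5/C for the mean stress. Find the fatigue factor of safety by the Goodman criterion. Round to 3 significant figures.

C = D/d = 7.2/1.52 = 4.7368; K_W = (4C−1)/(4C−4)+0.615/C = 1.3305; K_s = 1+0.5/C = 1.1056
F_a = (F_max−F_min)/2 = 43.1 N; F_m = (F_max+F_min)/2 = 60.9 N
τ_a = K_W·8F_aD/(πd³) = 1.3305 × 225.02 = 299.4 MPa
τ_m = K_s·8F_mD/(πd³) = 1.1056 × 317.95 = 351.51 MPa
Goodman: 1/n_f = τ_a/S_se + τ_m/S_su = 299.4/356 + 351.51/904 = 0.84100 + 0.38884 = 1.2298
n_f = 1/1.2298 = 0.8131

0.813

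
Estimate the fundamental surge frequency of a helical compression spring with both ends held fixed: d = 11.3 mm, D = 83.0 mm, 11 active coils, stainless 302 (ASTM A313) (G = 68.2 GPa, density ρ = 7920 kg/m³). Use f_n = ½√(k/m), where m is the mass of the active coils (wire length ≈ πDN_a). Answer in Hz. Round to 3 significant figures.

49.2 Hz

k = Gd⁴/(8D³N_a) = (68.2×10³)(11.3⁴)/(8·83.0³·11) = 22.099 N/mm = 22099 N/m
Wire length L = πDN_a = π·83.0·11 = 2868.3 mm
m = ρ·(πd²/4)·L = 7920 × 100.29×10⁻⁶ m² × 2.8683 m = 2.2782 kg
f_n = ½√(k/m) = 0.5·√(22099/2.2782) = 0.5·√(9700.4) = 49.245 Hz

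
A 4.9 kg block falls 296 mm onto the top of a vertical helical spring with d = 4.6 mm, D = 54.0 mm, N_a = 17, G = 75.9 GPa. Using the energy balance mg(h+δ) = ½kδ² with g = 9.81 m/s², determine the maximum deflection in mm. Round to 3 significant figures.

168 mm

k = Gd⁴/(8D³N_a) = (75.9×10³)(4.6⁴)/(8·54.0³·17) = 1.5869 N/mm
W = mg = 4.9 × 9.81 = 48.069 N
½kδ² − Wδ − Wh = 0 → δ = (W + √(W² + 2kWh))/k
δ = (48.069 + √(2310.6 + 45158.5))/1.5869 = (48.069 + 217.87)/1.5869 = 167.59 mm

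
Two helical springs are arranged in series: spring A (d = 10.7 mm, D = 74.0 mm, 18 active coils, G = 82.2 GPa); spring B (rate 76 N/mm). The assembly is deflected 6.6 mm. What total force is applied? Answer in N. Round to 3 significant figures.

k_A = Gd⁴/(8D³N_a) = (82.2×10³)(10.7⁴)/(8·74.0³·18) = 18.465 N/mm
Series: 1/k_eq = 1/18.465 + 1/76 = 0.067314; k_eq = 14.856 N/mm
F = k_eq·δ = 14.856·6.6 = 98.047 N

98.0 N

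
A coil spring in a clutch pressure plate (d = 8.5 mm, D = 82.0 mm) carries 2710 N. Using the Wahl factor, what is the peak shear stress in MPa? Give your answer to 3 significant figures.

1060 MPa

Spring index C = D/d = 82.0/8.5 = 9.6471
K_W = (4C−1)/(4C−4) + 0.615/C = 37.588/34.588 + 0.0638 = 1.1505
τ₀ = 8FD/(πd³) = 8·2710·82.0/(π·8.5³) = 1.77776e+06/1929.3 = 921.44 MPa
τ_max = K·τ₀ = 1.1505 × 921.44 = 1060.1 MPa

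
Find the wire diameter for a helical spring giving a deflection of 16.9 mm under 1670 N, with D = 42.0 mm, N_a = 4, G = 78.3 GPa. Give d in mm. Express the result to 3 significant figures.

7.40 mm

Required rate k = F/δ = 1670/16.9 = 98.817 N/mm
d = (8D³N_a·k / G)^(1/4) = (8·42.0³·4·98.817 / (78.3×10³))^0.25
  = (2992)^0.25 = 7.3959 mm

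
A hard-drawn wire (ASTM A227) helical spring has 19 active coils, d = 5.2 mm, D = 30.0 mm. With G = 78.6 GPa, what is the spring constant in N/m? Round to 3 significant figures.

k = Gd⁴/(8D³N_a) = (78.6×10³ × 5.2⁴) / (8 × 30.0³ × 19)
  = 5.74693e+07 / 4.104e+06 = 14.003 N/mm = 14003 N/m

14000 N/m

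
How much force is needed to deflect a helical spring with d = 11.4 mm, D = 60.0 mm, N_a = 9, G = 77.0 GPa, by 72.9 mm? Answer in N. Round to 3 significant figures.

6100 N

k = Gd⁴/(8D³N_a) = (77.0×10³)(11.4⁴)/(8·60.0³·9) = 83.623 N/mm
F = k·δ = 83.623 × 72.9 = 6096.1 N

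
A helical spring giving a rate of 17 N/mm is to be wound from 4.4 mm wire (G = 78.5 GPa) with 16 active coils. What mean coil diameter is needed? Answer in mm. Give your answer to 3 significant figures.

23.8 mm

D = (Gd⁴/(8N_a·k))^(1/3) = (78.5×10³·4.4⁴/(8·16·17))^(1/3)
  = (13521.4)^(1/3) = 23.8236 mm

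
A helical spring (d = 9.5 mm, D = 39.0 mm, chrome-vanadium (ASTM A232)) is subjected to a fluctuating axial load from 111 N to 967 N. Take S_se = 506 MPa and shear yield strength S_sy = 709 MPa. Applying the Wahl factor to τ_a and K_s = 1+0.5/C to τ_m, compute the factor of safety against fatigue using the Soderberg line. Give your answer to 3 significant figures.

4.25

C = D/d = 39.0/9.5 = 4.1053; K_W = (4C−1)/(4C−4)+0.615/C = 1.3913; K_s = 1+0.5/C = 1.1218
F_a = (F_max−F_min)/2 = 428 N; F_m = (F_max+F_min)/2 = 539 N
τ_a = K_W·8F_aD/(πd³) = 1.3913 × 49.577 = 68.978 MPa
τ_m = K_s·8F_mD/(πd³) = 1.1218 × 62.434 = 70.038 MPa
Soderberg: 1/n_f = τ_a/S_se + τ_m/S_sy = 68.978/506 + 70.038/709 = 0.13632 + 0.09878 = 0.2351
n_f = 1/0.2351 = 4.253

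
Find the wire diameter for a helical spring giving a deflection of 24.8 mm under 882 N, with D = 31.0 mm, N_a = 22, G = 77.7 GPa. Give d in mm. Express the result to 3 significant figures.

7.00 mm

Required rate k = F/δ = 882/24.8 = 35.565 N/mm
d = (8D³N_a·k / G)^(1/4) = (8·31.0³·22·35.565 / (77.7×10³))^0.25
  = (2399.9)^0.25 = 6.9992 mm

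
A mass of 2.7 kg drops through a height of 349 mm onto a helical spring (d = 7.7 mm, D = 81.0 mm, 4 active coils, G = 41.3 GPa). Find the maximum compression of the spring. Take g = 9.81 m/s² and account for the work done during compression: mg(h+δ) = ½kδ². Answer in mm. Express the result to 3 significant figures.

k = Gd⁴/(8D³N_a) = (41.3×10³)(7.7⁴)/(8·81.0³·4) = 8.5371 N/mm
W = mg = 2.7 × 9.81 = 26.487 N
½kδ² − Wδ − Wh = 0 → δ = (W + √(W² + 2kWh))/k
δ = (26.487 + √(701.56 + 157832))/8.5371 = (26.487 + 398.16)/8.5371 = 49.742 mm

49.7 mm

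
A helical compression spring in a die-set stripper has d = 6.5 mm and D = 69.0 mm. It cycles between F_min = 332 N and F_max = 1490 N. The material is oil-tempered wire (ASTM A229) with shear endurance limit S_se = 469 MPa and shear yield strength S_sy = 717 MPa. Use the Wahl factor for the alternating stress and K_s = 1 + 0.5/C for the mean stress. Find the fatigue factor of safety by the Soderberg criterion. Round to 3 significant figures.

0.572

C = D/d = 69.0/6.5 = 10.6154; K_W = (4C−1)/(4C−4)+0.615/C = 1.1359; K_s = 1+0.5/C = 1.0471
F_a = (F_max−F_min)/2 = 579 N; F_m = (F_max+F_min)/2 = 911 N
τ_a = K_W·8F_aD/(πd³) = 1.1359 × 370.45 = 420.81 MPa
τ_m = K_s·8F_mD/(πd³) = 1.0471 × 582.86 = 610.32 MPa
Soderberg: 1/n_f = τ_a/S_se + τ_m/S_sy = 420.81/469 + 610.32/717 = 0.89724 + 0.85121 = 1.7485
n_f = 1/1.7485 = 0.5719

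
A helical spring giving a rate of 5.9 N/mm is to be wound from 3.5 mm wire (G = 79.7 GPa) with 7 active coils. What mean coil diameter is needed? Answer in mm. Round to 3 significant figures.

33.1 mm

D = (Gd⁴/(8N_a·k))^(1/3) = (79.7×10³·3.5⁴/(8·7·5.9))^(1/3)
  = (36198.5)^(1/3) = 33.0798 mm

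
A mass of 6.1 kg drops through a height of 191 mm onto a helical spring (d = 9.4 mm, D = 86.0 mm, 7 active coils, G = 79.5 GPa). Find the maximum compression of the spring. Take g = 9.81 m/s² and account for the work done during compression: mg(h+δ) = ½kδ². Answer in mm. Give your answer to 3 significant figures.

k = Gd⁴/(8D³N_a) = (79.5×10³)(9.4⁴)/(8·86.0³·7) = 17.426 N/mm
W = mg = 6.1 × 9.81 = 59.841 N
½kδ² − Wδ − Wh = 0 → δ = (W + √(W² + 2kWh))/k
δ = (59.841 + √(3580.9 + 398343))/17.426 = (59.841 + 633.97)/17.426 = 39.815 mm

39.8 mm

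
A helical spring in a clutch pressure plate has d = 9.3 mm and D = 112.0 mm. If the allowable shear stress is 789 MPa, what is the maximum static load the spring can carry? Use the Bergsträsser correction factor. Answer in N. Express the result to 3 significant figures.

C = D/d = 112.0/9.3 = 12.0430
K_B = (4C+2)/(4C−3) = 50.172/45.172 = 1.1107
τ_max = K·8FD/(πd³) → F_max = τ_allow·πd³/(8DK)
F_max = 789·π·9.3³/(8·112.0·1.1107) = 1.9938e+06/995.18 = 2003.4 N

2000 N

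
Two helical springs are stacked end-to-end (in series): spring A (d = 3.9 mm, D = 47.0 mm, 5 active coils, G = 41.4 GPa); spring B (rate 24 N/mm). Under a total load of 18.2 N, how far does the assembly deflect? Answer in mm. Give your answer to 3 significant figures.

8.65 mm

k_A = Gd⁴/(8D³N_a) = (41.4×10³)(3.9⁴)/(8·47.0³·5) = 2.3062 N/mm
Series: 1/k_eq = 1/2.3062 + 1/24 = 0.47527; k_eq = 2.1041 N/mm
δ = F/k_eq = 18.2/2.1041 = 8.65 mm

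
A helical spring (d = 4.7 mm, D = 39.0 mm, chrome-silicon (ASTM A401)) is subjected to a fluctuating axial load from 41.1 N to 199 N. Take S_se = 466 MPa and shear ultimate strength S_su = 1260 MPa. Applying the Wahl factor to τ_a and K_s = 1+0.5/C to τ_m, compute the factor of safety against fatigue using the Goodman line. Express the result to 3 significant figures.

C = D/d = 39.0/4.7 = 8.2979; K_W = (4C−1)/(4C−4)+0.615/C = 1.1769; K_s = 1+0.5/C = 1.0603
F_a = (F_max−F_min)/2 = 78.95 N; F_m = (F_max+F_min)/2 = 120.05 N
τ_a = K_W·8F_aD/(πd³) = 1.1769 × 75.52 = 88.879 MPa
τ_m = K_s·8F_mD/(πd³) = 1.0603 × 114.83 = 121.75 MPa
Goodman: 1/n_f = τ_a/S_se + τ_m/S_su = 88.879/466 + 121.75/1260 = 0.19073 + 0.09663 = 0.28736
n_f = 1/0.28736 = 3.48

3.48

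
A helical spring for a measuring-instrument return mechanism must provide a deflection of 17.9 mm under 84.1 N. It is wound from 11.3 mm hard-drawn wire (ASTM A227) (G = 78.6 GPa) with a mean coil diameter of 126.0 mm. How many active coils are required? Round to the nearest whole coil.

Required rate k = F/δ = 84.1/17.9 = 4.6983 N/mm
N_a = Gd⁴/(8D³k) = (78.6×10³ × 11.3⁴)/(8 × 126.0³ × 4.6983)
    = 1.28155e+09 / 7.51873e+07 = 17.04 → 17 coils

17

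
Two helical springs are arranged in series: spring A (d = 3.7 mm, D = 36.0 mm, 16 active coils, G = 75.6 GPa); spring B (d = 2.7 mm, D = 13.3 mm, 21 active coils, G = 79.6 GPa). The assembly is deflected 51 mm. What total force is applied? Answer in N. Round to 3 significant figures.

99.0 N

k_A = Gd⁴/(8D³N_a) = (75.6×10³)(3.7⁴)/(8·36.0³·16) = 2.3725 N/mm
k_B = Gd⁴/(8D³N_a) = (79.6×10³)(2.7⁴)/(8·13.3³·21) = 10.703 N/mm
Series: 1/k_eq = 1/2.3725 + 1/10.703 = 0.51492; k_eq = 1.942 N/mm
F = k_eq·δ = 1.942·51 = 99.044 N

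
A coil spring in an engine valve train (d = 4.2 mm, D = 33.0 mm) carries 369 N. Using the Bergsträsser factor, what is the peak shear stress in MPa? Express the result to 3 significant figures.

Spring index C = D/d = 33.0/4.2 = 7.8571
K_B = (4C+2)/(4C−3) = 33.429/28.429 = 1.1759
τ₀ = 8FD/(πd³) = 8·369·33.0/(π·4.2³) = 97416/232.75 = 418.54 MPa
τ_max = K·τ₀ = 1.1759 × 418.54 = 492.15 MPa

492 MPa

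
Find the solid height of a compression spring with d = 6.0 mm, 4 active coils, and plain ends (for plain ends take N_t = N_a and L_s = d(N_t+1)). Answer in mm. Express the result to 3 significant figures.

30.0 mm

plain ends: N_t = N_a = 4
L_s = d·(N_t+1) = 6.0 × 5 = 30 mm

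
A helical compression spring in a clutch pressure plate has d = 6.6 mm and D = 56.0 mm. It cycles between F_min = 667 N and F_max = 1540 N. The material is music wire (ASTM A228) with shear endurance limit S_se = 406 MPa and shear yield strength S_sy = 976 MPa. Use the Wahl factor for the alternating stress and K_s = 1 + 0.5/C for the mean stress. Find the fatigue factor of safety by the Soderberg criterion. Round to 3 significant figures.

0.820

C = D/d = 56.0/6.6 = 8.4848; K_W = (4C−1)/(4C−4)+0.615/C = 1.1727; K_s = 1+0.5/C = 1.0589
F_a = (F_max−F_min)/2 = 436.5 N; F_m = (F_max+F_min)/2 = 1103.5 N
τ_a = K_W·8F_aD/(πd³) = 1.1727 × 216.51 = 253.9 MPa
τ_m = K_s·8F_mD/(πd³) = 1.0589 × 547.35 = 579.61 MPa
Soderberg: 1/n_f = τ_a/S_se + τ_m/S_sy = 253.9/406 + 579.61/976 = 0.62537 + 0.59386 = 1.2192
n_f = 1/1.2192 = 0.8202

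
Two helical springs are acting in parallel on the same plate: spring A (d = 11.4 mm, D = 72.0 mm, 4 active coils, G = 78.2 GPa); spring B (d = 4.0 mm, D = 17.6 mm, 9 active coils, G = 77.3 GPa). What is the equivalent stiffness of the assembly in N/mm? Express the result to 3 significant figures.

161 N/mm

k_A = Gd⁴/(8D³N_a) = (78.2×10³)(11.4⁴)/(8·72.0³·4) = 110.58 N/mm
k_B = Gd⁴/(8D³N_a) = (77.3×10³)(4.0⁴)/(8·17.6³·9) = 50.414 N/mm
Parallel: k_eq = 110.58 + 50.414 = 160.99 N/mm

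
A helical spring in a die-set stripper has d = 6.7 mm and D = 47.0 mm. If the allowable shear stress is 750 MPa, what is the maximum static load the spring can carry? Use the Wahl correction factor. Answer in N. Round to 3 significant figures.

C = D/d = 47.0/6.7 = 7.0149
K_W = (4C−1)/(4C−4) + 0.615/C = 27.060/24.060 + 0.0877 = 1.2124
τ_max = K·8FD/(πd³) → F_max = τ_allow·πd³/(8DK)
F_max = 750·π·6.7³/(8·47.0·1.2124) = 7.0866e+05/455.85 = 1554.6 N

1550 N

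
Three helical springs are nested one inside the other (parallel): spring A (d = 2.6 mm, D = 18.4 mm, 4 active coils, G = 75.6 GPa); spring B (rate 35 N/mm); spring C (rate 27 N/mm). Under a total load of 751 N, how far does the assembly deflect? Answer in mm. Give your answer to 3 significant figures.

9.47 mm

k_A = Gd⁴/(8D³N_a) = (75.6×10³)(2.6⁴)/(8·18.4³·4) = 17.331 N/mm
Parallel: k_eq = 17.331 + 35 + 27 = 79.331 N/mm
δ = F/k_eq = 751/79.331 = 9.4667 mm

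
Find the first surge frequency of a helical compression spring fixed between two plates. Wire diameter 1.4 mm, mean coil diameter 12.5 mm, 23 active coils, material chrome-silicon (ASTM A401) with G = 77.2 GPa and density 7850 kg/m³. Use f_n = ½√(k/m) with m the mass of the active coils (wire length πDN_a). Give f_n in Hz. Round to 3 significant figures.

137 Hz

k = Gd⁴/(8D³N_a) = (77.2×10³)(1.4⁴)/(8·12.5³·23) = 0.82524 N/mm = 825.24 N/m
Wire length L = πDN_a = π·12.5·23 = 903.21 mm
m = ρ·(πd²/4)·L = 7850 × 1.5394×10⁻⁶ m² × 0.90321 m = 0.010914 kg
f_n = ½√(k/m) = 0.5·√(825.24/0.010914) = 0.5·√(75610) = 137.49 Hz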